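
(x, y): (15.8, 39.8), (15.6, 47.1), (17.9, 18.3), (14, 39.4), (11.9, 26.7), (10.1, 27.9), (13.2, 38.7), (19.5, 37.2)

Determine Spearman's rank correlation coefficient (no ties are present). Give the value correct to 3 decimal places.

Rank x: 6, 5, 7, 4, 2, 1, 3, 8
Rank y: 7, 8, 1, 6, 2, 3, 5, 4
d = rank(x) − rank(y): -1, -3, 6, -2, 0, -2, -2, 4; Σd² = 74
ρ = 1 − 6Σd² / [n(n²−1)] = 1 − 6×74 / (8×63) = 1 − 444/504 ≈ 0.119

0.119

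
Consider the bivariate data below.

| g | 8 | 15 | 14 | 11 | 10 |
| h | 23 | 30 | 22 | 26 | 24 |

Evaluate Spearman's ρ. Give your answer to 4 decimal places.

0.4000

Rank g: 1, 5, 4, 3, 2
Rank h: 2, 5, 1, 4, 3
d = rank(g) − rank(h): -1, 0, 3, -1, -1; Σd² = 12
ρ = 1 − 6Σd² / [n(n²−1)] = 1 − 6×12 / (5×24) = 1 − 72/120 ≈ 0.4000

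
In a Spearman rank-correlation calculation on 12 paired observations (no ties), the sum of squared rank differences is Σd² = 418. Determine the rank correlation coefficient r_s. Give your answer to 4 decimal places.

ρ = 1 − 6Σd² / [n(n²−1)] = 1 − 6×418 / (12×143)
  = 1 − 2508/1716 = 1 − 1.46154 ≈ -0.4615

-0.4615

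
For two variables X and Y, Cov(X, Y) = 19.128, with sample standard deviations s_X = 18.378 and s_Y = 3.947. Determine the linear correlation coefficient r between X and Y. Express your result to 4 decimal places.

0.2637

r = Cov(X,Y) / (s_X · s_Y) = 19.128 / (18.378 × 3.947)
  = 19.128 / 72.5380 ≈ 0.2637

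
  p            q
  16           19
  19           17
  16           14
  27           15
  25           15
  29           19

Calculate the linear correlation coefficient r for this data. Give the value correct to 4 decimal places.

0.0644

n = 6, Σp = 132, Σq = 99, Σp² = 3068, Σq² = 1657, Σpq = 2182
nΣpq − ΣpΣq = 13092 − 13068 = 24
nΣp² − (Σp)² = 18408 − 17424 = 984; nΣq² − (Σq)² = 9942 − 9801 = 141
r = 24 / √(984 × 141) = 24 / 372.4836 ≈ 0.0644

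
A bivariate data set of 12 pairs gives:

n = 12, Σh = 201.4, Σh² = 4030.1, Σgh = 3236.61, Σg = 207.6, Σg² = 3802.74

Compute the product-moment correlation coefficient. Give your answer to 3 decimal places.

-0.668

r = (nΣgh − ΣgΣh) / √[(nΣg² − (Σg)²)(nΣh² − (Σh)²)]
Numerator: 12×3236.61 − 207.6×201.4 = -2971.32
Denominator: √[(45632.88 − 43097.76)(48361.2 − 40561.96)] = √[2535.12 × 7799.24] = 4446.5728
r = -2971.32 / 4446.5728 ≈ -0.668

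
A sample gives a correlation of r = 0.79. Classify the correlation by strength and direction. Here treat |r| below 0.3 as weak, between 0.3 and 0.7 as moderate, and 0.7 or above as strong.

r = 0.79 > 0 so the relationship is positive.
|r| = 0.79, which falls in the strong range.

strong positive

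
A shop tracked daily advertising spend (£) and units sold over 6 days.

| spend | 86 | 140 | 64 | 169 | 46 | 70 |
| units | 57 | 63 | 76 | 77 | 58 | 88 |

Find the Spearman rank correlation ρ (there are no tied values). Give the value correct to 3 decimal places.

Rank spend: 4, 5, 2, 6, 1, 3
Rank units: 1, 3, 4, 5, 2, 6
d = rank(spend) − rank(units): 3, 2, -2, 1, -1, -3; Σd² = 28
ρ = 1 − 6Σd² / [n(n²−1)] = 1 − 6×28 / (6×35) = 1 − 168/210 ≈ 0.200

0.200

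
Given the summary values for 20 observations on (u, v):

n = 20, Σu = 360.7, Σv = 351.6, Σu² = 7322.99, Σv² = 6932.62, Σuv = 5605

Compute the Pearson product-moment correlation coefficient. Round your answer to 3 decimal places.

-0.939

r = (nΣuv − ΣuΣv) / √[(nΣu² − (Σu)²)(nΣv² − (Σv)²)]
Numerator: 20×5605 − 360.7×351.6 = -14722.12
Denominator: √[(146459.8 − 130104.49)(138652.4 − 123622.56)] = √[16355.31 × 15029.84] = 15678.5743
r = -14722.12 / 15678.5743 ≈ -0.939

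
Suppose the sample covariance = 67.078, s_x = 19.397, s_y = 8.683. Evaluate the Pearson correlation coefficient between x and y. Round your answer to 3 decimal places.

0.398

r = Cov(x,y) / (s_x · s_y) = 67.078 / (19.397 × 8.683)
  = 67.078 / 168.4242 ≈ 0.398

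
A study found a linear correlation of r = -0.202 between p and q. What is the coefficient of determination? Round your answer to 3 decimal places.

r² = (-0.202)² = 0.041

0.041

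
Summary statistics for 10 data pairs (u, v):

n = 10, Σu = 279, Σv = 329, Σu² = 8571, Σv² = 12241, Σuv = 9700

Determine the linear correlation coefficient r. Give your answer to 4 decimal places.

r = (nΣuv − ΣuΣv) / √[(nΣu² − (Σu)²)(nΣv² − (Σv)²)]
Numerator: 10×9700 − 279×329 = 5209
Denominator: √[(85710 − 77841)(122410 − 108241)] = √[7869 × 14169] = 10559.1601
r = 5209 / 10559.1601 ≈ 0.4933

0.4933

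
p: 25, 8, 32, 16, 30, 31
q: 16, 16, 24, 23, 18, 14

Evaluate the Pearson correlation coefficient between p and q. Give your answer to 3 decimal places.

0.056

n = 6, Σp = 142, Σq = 111, Σp² = 3830, Σq² = 2137, Σpq = 2638
nΣpq − ΣpΣq = 15828 − 15762 = 66
nΣp² − (Σp)² = 22980 − 20164 = 2816; nΣq² − (Σq)² = 12822 − 12321 = 501
r = 66 / √(2816 × 501) = 66 / 1187.7778 ≈ 0.056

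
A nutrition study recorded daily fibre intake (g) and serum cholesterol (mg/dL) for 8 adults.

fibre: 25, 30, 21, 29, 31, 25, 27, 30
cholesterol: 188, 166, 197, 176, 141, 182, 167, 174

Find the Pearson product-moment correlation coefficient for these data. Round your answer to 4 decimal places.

-0.8277

n = 8, Σx = 218, Σy = 1391, Σx² = 6022, Σy² = 243855, Σxy = 37571
nΣxy − ΣxΣy = 300568 − 303238 = -2670
nΣx² − (Σx)² = 48176 − 47524 = 652; nΣy² − (Σy)² = 1950840 − 1934881 = 15959
r = -2670 / √(652 × 15959) = -2670 / 3225.7198 ≈ -0.8277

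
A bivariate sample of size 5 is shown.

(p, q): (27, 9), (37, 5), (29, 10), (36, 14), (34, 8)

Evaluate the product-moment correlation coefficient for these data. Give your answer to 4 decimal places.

-0.0974

n = 5, Σp = 163, Σq = 46, Σp² = 5391, Σq² = 466, Σpq = 1494
nΣpq − ΣpΣq = 7470 − 7498 = -28
nΣp² − (Σp)² = 26955 − 26569 = 386; nΣq² − (Σq)² = 2330 − 2116 = 214
r = -28 / √(386 × 214) = -28 / 287.4091 ≈ -0.0974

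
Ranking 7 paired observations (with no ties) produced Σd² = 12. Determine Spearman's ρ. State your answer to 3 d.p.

ρ = 1 − 6Σd² / [n(n²−1)] = 1 − 6×12 / (7×48)
  = 1 − 72/336 = 1 − 0.2143 ≈ 0.786

0.786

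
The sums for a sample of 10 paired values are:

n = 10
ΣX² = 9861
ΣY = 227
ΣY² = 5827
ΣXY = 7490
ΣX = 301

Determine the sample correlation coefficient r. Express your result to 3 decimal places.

r = (nΣXY − ΣXΣY) / √[(nΣX² − (ΣX)²)(nΣY² − (ΣY)²)]
Numerator: 10×7490 − 301×227 = 6573
Denominator: √[(98610 − 90601)(58270 − 51529)] = √[8009 × 6741] = 7347.6982
r = 6573 / 7347.6982 ≈ 0.895

0.895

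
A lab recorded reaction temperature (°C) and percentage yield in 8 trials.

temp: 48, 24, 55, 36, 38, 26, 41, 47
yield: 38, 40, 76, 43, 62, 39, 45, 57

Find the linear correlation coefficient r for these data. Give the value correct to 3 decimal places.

n = 8, Σx = 315, Σy = 400, Σx² = 13211, Σy² = 21308, Σxy = 16406
nΣxy − ΣxΣy = 131248 − 126000 = 5248
nΣx² − (Σx)² = 105688 − 99225 = 6463; nΣy² − (Σy)² = 170464 − 160000 = 10464
r = 5248 / √(6463 × 10464) = 5248 / 8223.6751 ≈ 0.638

0.638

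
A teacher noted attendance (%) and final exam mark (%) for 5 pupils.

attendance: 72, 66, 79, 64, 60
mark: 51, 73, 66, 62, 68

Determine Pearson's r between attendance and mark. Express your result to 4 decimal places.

-0.2927

n = 5, Σx = 341, Σy = 320, Σx² = 23477, Σy² = 20754, Σxy = 21752
nΣxy − ΣxΣy = 108760 − 109120 = -360
nΣx² − (Σx)² = 117385 − 116281 = 1104; nΣy² − (Σy)² = 103770 − 102400 = 1370
r = -360 / √(1104 × 1370) = -360 / 1229.8293 ≈ -0.2927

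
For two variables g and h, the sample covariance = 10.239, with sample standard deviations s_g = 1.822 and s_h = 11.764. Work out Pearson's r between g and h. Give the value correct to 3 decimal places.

r = Cov(g,h) / (s_g · s_h) = 10.239 / (1.822 × 11.764)
  = 10.239 / 21.4340 ≈ 0.478

0.478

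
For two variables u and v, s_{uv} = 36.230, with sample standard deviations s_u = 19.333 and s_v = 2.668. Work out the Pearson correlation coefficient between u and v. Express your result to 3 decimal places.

r = Cov(u,v) / (s_u · s_v) = 36.230 / (19.333 × 2.668)
  = 36.230 / 51.5804 ≈ 0.702

0.702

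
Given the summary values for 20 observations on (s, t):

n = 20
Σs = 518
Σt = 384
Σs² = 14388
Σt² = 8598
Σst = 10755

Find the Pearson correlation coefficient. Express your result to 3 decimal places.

r = (nΣst − ΣsΣt) / √[(nΣs² − (Σs)²)(nΣt² − (Σt)²)]
Numerator: 20×10755 − 518×384 = 16188
Denominator: √[(287760 − 268324)(171960 − 147456)] = √[19436 × 24504] = 21823.3761
r = 16188 / 21823.3761 ≈ 0.742

0.742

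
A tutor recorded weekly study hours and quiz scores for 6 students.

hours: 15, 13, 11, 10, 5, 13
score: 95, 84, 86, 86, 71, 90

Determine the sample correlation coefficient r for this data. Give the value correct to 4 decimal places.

0.9317

n = 6, Σx = 67, Σy = 512, Σx² = 809, Σy² = 44014, Σxy = 5848
nΣxy − ΣxΣy = 35088 − 34304 = 784
nΣx² − (Σx)² = 4854 − 4489 = 365; nΣy² − (Σy)² = 264084 − 262144 = 1940
r = 784 / √(365 × 1940) = 784 / 841.4868 ≈ 0.9317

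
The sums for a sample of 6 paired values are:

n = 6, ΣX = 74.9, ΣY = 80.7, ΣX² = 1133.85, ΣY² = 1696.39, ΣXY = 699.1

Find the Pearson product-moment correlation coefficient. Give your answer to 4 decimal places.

r = (nΣXY − ΣXΣY) / √[(nΣX² − (ΣX)²)(nΣY² − (ΣY)²)]
Numerator: 6×699.1 − 74.9×80.7 = -1849.83
Denominator: √[(6803.1 − 5610.01)(10178.34 − 6512.49)] = √[1193.09 × 3665.85] = 2091.3366
r = -1849.83 / 2091.3366 ≈ -0.8845

-0.8845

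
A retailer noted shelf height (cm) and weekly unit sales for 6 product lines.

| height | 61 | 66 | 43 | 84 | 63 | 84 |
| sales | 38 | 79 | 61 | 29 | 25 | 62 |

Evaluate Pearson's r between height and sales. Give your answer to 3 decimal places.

n = 6, Σx = 401, Σy = 294, Σx² = 28007, Σy² = 16716, Σxy = 19374
nΣxy − ΣxΣy = 116244 − 117894 = -1650
nΣx² − (Σx)² = 168042 − 160801 = 7241; nΣy² − (Σy)² = 100296 − 86436 = 13860
r = -1650 / √(7241 × 13860) = -1650 / 10017.9968 ≈ -0.165

-0.165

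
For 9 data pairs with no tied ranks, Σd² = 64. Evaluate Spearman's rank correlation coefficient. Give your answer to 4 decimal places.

0.4667

ρ = 1 − 6Σd² / [n(n²−1)] = 1 − 6×64 / (9×80)
  = 1 − 384/720 = 1 − 0.53333 ≈ 0.4667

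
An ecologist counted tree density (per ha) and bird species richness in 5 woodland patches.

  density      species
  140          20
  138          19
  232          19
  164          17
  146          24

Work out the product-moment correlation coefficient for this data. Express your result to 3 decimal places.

-0.280

n = 5, Σx = 820, Σy = 99, Σx² = 140680, Σy² = 1987, Σxy = 16122
nΣxy − ΣxΣy = 80610 − 81180 = -570
nΣx² − (Σx)² = 703400 − 672400 = 31000; nΣy² − (Σy)² = 9935 − 9801 = 134
r = -570 / √(31000 × 134) = -570 / 2038.1364 ≈ -0.280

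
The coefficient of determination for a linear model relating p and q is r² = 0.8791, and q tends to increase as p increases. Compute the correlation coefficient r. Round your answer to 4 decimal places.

0.9376

|r| = √0.8791 = 0.9376
The association is positive, so r = 0.9376.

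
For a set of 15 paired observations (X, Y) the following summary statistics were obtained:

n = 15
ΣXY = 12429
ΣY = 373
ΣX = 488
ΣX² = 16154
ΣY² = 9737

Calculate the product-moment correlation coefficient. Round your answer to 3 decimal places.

0.821

r = (nΣXY − ΣXΣY) / √[(nΣX² − (ΣX)²)(nΣY² − (ΣY)²)]
Numerator: 15×12429 − 488×373 = 4411
Denominator: √[(242310 − 238144)(146055 − 139129)] = √[4166 × 6926] = 5371.5655
r = 4411 / 5371.5655 ≈ 0.821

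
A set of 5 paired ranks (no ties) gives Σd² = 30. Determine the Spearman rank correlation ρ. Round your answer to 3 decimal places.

ρ = 1 − 6Σd² / [n(n²−1)] = 1 − 6×30 / (5×24)
  = 1 − 180/120 = 1 − 1.5000 ≈ -0.500

-0.500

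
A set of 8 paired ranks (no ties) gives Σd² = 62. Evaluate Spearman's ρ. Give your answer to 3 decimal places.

ρ = 1 − 6Σd² / [n(n²−1)] = 1 − 6×62 / (8×63)
  = 1 − 372/504 = 1 − 0.7381 ≈ 0.262

0.262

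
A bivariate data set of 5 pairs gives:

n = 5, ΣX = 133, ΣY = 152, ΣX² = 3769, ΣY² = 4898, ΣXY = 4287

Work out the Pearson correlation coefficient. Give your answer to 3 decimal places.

0.963

r = (nΣXY − ΣXΣY) / √[(nΣX² − (ΣX)²)(nΣY² − (ΣY)²)]
Numerator: 5×4287 − 133×152 = 1219
Denominator: √[(18845 − 17689)(24490 − 23104)] = √[1156 × 1386] = 1265.7867
r = 1219 / 1265.7867 ≈ 0.963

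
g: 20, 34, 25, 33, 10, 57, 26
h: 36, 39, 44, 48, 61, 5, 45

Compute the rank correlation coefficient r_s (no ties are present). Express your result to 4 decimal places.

-0.5000

Rank g: 2, 6, 3, 5, 1, 7, 4
Rank h: 2, 3, 4, 6, 7, 1, 5
d = rank(g) − rank(h): 0, 3, -1, -1, -6, 6, -1; Σd² = 84
ρ = 1 − 6Σd² / [n(n²−1)] = 1 − 6×84 / (7×48) = 1 − 504/336 ≈ -0.5000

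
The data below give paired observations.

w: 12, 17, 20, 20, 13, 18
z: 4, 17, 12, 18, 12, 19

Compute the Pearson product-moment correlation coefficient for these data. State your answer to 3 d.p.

0.707

n = 6, Σw = 100, Σz = 82, Σw² = 1726, Σz² = 1278, Σwz = 1435
nΣwz − ΣwΣz = 8610 − 8200 = 410
nΣw² − (Σw)² = 10356 − 10000 = 356; nΣz² − (Σz)² = 7668 − 6724 = 944
r = 410 / √(356 × 944) = 410 / 579.7103 ≈ 0.707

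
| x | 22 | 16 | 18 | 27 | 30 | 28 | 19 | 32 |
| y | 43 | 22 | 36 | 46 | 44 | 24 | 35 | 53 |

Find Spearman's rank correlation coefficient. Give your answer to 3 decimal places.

0.690

Rank x: 4, 1, 2, 5, 7, 6, 3, 8
Rank y: 5, 1, 4, 7, 6, 2, 3, 8
d = rank(x) − rank(y): -1, 0, -2, -2, 1, 4, 0, 0; Σd² = 26
ρ = 1 − 6Σd² / [n(n²−1)] = 1 − 6×26 / (8×63) = 1 − 156/504 ≈ 0.690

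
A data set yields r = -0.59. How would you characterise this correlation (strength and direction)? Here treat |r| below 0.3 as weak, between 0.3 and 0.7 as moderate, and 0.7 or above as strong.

r = -0.59 < 0 so the relationship is negative.
|r| = 0.59, which falls in the moderate range.

moderate negative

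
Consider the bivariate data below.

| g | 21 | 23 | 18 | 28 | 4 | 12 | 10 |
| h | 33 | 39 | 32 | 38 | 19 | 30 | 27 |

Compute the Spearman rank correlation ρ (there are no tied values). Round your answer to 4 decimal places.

0.9643

Rank g: 5, 6, 4, 7, 1, 3, 2
Rank h: 5, 7, 4, 6, 1, 3, 2
d = rank(g) − rank(h): 0, -1, 0, 1, 0, 0, 0; Σd² = 2
ρ = 1 − 6Σd² / [n(n²−1)] = 1 − 6×2 / (7×48) = 1 − 12/336 ≈ 0.9643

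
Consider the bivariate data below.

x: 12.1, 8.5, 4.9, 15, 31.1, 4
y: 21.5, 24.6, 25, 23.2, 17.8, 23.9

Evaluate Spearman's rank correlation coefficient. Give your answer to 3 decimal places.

-0.771

Rank x: 4, 3, 2, 5, 6, 1
Rank y: 2, 5, 6, 3, 1, 4
d = rank(x) − rank(y): 2, -2, -4, 2, 5, -3; Σd² = 62
ρ = 1 − 6Σd² / [n(n²−1)] = 1 − 6×62 / (6×35) = 1 − 372/210 ≈ -0.771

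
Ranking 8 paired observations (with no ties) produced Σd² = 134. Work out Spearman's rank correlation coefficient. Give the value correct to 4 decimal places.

ρ = 1 − 6Σd² / [n(n²−1)] = 1 − 6×134 / (8×63)
  = 1 − 804/504 = 1 − 1.59524 ≈ -0.5952

-0.5952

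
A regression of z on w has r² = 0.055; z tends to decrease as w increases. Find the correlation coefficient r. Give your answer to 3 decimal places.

-0.235

|r| = √0.055 = 0.235
The association is negative, so r = −0.235.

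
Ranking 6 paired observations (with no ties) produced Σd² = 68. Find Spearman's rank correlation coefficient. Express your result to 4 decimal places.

ρ = 1 − 6Σd² / [n(n²−1)] = 1 − 6×68 / (6×35)
  = 1 − 408/210 = 1 − 1.94286 ≈ -0.9429

-0.9429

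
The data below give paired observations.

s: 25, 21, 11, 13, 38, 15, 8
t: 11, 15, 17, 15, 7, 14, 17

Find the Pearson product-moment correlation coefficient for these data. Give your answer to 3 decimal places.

-0.957

n = 7, Σs = 131, Σt = 96, Σs² = 3089, Σt² = 1394, Σst = 1584
nΣst − ΣsΣt = 11088 − 12576 = -1488
nΣs² − (Σs)² = 21623 − 17161 = 4462; nΣt² − (Σt)² = 9758 − 9216 = 542
r = -1488 / √(4462 × 542) = -1488 / 1555.1219 ≈ -0.957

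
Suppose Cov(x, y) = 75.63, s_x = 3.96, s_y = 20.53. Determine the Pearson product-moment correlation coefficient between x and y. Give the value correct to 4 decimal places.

0.9303

r = Cov(x,y) / (s_x · s_y) = 75.63 / (3.96 × 20.53)
  = 75.63 / 81.2988 ≈ 0.9303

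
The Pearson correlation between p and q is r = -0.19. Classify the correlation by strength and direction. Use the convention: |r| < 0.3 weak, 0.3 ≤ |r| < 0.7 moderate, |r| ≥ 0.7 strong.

r = -0.19 < 0 so the relationship is negative.
|r| = 0.19, which falls in the weak range.

weak negative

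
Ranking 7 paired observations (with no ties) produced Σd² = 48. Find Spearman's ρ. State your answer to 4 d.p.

0.1429

ρ = 1 − 6Σd² / [n(n²−1)] = 1 − 6×48 / (7×48)
  = 1 − 288/336 = 1 − 0.85714 ≈ 0.1429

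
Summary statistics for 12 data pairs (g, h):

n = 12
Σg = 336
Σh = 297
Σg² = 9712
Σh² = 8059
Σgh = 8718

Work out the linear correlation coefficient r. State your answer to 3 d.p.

0.866

r = (nΣgh − ΣgΣh) / √[(nΣg² − (Σg)²)(nΣh² − (Σh)²)]
Numerator: 12×8718 − 336×297 = 4824
Denominator: √[(116544 − 112896)(96708 − 88209)] = √[3648 × 8499] = 5568.1552
r = 4824 / 5568.1552 ≈ 0.866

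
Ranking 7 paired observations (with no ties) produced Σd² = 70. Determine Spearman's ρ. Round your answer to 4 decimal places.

ρ = 1 − 6Σd² / [n(n²−1)] = 1 − 6×70 / (7×48)
  = 1 − 420/336 = 1 − 1.25000 ≈ -0.2500

-0.2500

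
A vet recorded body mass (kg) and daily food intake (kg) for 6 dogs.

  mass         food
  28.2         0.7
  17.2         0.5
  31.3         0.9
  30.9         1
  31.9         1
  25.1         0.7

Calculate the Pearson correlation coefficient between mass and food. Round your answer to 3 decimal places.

0.926

n = 6, Σx = 164.6, Σy = 4.8, Σx² = 4673.2, Σy² = 4.04, Σxy = 136.88
nΣxy − ΣxΣy = 821.28 − 790.08 = 31.2
nΣx² − (Σx)² = 28039.2 − 27093.16 = 946.04; nΣy² − (Σy)² = 24.24 − 23.04 = 1.2
r = 31.2 / √(946.04 × 1.2) = 31.2 / 33.6934 ≈ 0.926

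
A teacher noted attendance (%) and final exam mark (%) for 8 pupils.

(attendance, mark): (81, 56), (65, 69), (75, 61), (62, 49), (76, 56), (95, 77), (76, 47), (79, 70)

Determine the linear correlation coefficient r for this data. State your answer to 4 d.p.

n = 8, Σx = 609, Σy = 485, Σx² = 47073, Σy² = 30193, Σxy = 37307
nΣxy − ΣxΣy = 298456 − 295365 = 3091
nΣx² − (Σx)² = 376584 − 370881 = 5703; nΣy² − (Σy)² = 241544 − 235225 = 6319
r = 3091 / √(5703 × 6319) = 3091 / 6003.1039 ≈ 0.5149

0.5149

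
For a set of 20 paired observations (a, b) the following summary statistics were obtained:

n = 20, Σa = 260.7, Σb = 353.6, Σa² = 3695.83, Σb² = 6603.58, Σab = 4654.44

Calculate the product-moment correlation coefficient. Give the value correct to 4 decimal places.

r = (nΣab − ΣaΣb) / √[(nΣa² − (Σa)²)(nΣb² − (Σb)²)]
Numerator: 20×4654.44 − 260.7×353.6 = 905.28
Denominator: √[(73916.6 − 67964.49)(132071.6 − 125032.96)] = √[5952.11 × 7038.64] = 6472.6161
r = 905.28 / 6472.6161 ≈ 0.1399

0.1399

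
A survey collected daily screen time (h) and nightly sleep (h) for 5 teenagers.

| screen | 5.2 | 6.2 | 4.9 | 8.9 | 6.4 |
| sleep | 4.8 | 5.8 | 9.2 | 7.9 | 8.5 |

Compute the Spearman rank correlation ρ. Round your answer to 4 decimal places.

Rank screen: 2, 3, 1, 5, 4
Rank sleep: 1, 2, 5, 3, 4
d = rank(screen) − rank(sleep): 1, 1, -4, 2, 0; Σd² = 22
ρ = 1 − 6Σd² / [n(n²−1)] = 1 − 6×22 / (5×24) = 1 − 132/120 ≈ -0.1000

-0.1000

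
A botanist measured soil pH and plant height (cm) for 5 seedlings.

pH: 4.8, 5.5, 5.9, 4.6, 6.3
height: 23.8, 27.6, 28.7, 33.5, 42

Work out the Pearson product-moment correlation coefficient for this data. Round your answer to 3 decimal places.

0.533

n = 5, Σx = 27.1, Σy = 155.6, Σx² = 148.95, Σy² = 5038.14, Σxy = 854.07
nΣxy − ΣxΣy = 4270.35 − 4216.76 = 53.59
nΣx² − (Σx)² = 744.75 − 734.41 = 10.34; nΣy² − (Σy)² = 25190.7 − 24211.36 = 979.34
r = 53.59 / √(10.34 × 979.34) = 53.59 / 100.6299 ≈ 0.533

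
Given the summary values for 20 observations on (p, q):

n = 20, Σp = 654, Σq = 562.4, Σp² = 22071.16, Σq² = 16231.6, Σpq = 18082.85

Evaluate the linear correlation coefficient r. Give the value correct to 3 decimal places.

-0.576

r = (nΣpq − ΣpΣq) / √[(nΣp² − (Σp)²)(nΣq² − (Σq)²)]
Numerator: 20×18082.85 − 654×562.4 = -6152.6
Denominator: √[(441423.2 − 427716)(324632 − 316293.76)] = √[13707.2 × 8338.24] = 10690.8336
r = -6152.6 / 10690.8336 ≈ -0.576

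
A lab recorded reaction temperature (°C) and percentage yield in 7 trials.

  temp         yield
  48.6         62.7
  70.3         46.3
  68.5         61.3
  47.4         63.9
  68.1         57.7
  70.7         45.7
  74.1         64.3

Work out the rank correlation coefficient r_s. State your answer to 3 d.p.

Rank temp: 2, 5, 4, 1, 3, 6, 7
Rank yield: 5, 2, 4, 6, 3, 1, 7
d = rank(temp) − rank(yield): -3, 3, 0, -5, 0, 5, 0; Σd² = 68
ρ = 1 − 6Σd² / [n(n²−1)] = 1 − 6×68 / (7×48) = 1 − 408/336 ≈ -0.214

-0.214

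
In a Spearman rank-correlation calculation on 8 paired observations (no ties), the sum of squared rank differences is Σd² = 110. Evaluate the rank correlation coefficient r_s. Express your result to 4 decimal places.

-0.3095

ρ = 1 − 6Σd² / [n(n²−1)] = 1 − 6×110 / (8×63)
  = 1 − 660/504 = 1 − 1.30952 ≈ -0.3095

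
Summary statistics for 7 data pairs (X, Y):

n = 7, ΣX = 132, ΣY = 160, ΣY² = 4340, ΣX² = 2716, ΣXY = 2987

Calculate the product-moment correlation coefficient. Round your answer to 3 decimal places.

r = (nΣXY − ΣXΣY) / √[(nΣX² − (ΣX)²)(nΣY² − (ΣY)²)]
Numerator: 7×2987 − 132×160 = -211
Denominator: √[(19012 − 17424)(30380 − 25600)] = √[1588 × 4780] = 2755.1116
r = -211 / 2755.1116 ≈ -0.077

-0.077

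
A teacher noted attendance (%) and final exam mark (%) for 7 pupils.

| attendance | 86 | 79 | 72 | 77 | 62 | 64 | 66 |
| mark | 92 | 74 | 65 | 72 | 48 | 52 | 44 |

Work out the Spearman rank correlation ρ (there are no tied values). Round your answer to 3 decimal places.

0.893

Rank attendance: 7, 6, 4, 5, 1, 2, 3
Rank mark: 7, 6, 4, 5, 2, 3, 1
d = rank(attendance) − rank(mark): 0, 0, 0, 0, -1, -1, 2; Σd² = 6
ρ = 1 − 6Σd² / [n(n²−1)] = 1 − 6×6 / (7×48) = 1 − 36/336 ≈ 0.893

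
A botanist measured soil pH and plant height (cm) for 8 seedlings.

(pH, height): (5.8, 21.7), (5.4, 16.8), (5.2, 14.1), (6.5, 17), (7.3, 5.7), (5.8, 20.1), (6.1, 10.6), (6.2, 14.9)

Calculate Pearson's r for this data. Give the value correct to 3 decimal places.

n = 8, Σx = 48.3, Σy = 120.9, Σx² = 294.67, Σy² = 2011.81, Σxy = 715.63
nΣxy − ΣxΣy = 5725.04 − 5839.47 = -114.43
nΣx² − (Σx)² = 2357.36 − 2332.89 = 24.47; nΣy² − (Σy)² = 16094.48 − 14616.81 = 1477.67
r = -114.43 / √(24.47 × 1477.67) = -114.43 / 190.1541 ≈ -0.602

-0.602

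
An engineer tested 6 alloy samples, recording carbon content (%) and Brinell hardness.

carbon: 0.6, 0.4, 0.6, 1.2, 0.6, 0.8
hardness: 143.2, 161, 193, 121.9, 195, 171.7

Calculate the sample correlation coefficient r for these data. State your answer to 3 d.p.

-0.592

n = 6, Σx = 4.2, Σy = 985.8, Σx² = 3.32, Σy² = 166041.74, Σxy = 666.76
nΣxy − ΣxΣy = 4000.56 − 4140.36 = -139.8
nΣx² − (Σx)² = 19.92 − 17.64 = 2.28; nΣy² − (Σy)² = 996250.44 − 971801.64 = 24448.8
r = -139.8 / √(2.28 × 24448.8) = -139.8 / 236.1001 ≈ -0.592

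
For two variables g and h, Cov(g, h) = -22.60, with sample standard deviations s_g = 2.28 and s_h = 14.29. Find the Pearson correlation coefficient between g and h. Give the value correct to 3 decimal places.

r = Cov(g,h) / (s_g · s_h) = -22.60 / (2.28 × 14.29)
  = -22.60 / 32.5812 ≈ -0.694

-0.694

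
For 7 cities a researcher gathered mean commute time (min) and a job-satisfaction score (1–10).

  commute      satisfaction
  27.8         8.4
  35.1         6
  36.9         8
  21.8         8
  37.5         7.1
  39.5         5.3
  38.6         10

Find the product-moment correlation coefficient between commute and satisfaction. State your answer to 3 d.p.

n = 7, Σx = 237.2, Σy = 52.8, Σx² = 8298.16, Σy² = 413.06, Σxy = 1775.32
nΣxy − ΣxΣy = 12427.24 − 12524.16 = -96.92
nΣx² − (Σx)² = 58087.12 − 56263.84 = 1823.28; nΣy² − (Σy)² = 2891.42 − 2787.84 = 103.58
r = -96.92 / √(1823.28 × 103.58) = -96.92 / 434.5749 ≈ -0.223

-0.223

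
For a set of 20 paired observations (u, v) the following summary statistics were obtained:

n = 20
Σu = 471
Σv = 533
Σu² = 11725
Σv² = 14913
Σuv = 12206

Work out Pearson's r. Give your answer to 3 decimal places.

r = (nΣuv − ΣuΣv) / √[(nΣu² − (Σu)²)(nΣv² − (Σv)²)]
Numerator: 20×12206 − 471×533 = -6923
Denominator: √[(234500 − 221841)(298260 − 284089)] = √[12659 × 14171] = 13393.6809
r = -6923 / 13393.6809 ≈ -0.517

-0.517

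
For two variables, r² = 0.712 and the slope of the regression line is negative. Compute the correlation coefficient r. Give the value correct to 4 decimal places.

|r| = √0.712 = 0.8438
The association is negative, so r = −0.8438.

-0.8438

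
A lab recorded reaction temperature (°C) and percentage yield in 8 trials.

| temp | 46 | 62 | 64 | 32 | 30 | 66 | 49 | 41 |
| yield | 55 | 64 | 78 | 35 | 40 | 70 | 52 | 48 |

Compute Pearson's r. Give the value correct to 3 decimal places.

0.958

n = 8, Σx = 390, Σy = 442, Σx² = 20418, Σy² = 25938, Σxy = 22946
nΣxy − ΣxΣy = 183568 − 172380 = 11188
nΣx² − (Σx)² = 163344 − 152100 = 11244; nΣy² − (Σy)² = 207504 − 195364 = 12140
r = 11188 / √(11244 × 12140) = 11188 / 11683.4139 ≈ 0.958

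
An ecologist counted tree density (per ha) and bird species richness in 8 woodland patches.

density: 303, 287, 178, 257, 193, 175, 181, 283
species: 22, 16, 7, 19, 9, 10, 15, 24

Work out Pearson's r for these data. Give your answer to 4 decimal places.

0.8518

n = 8, Σx = 1857, Σy = 122, Σx² = 452635, Σy² = 2132, Σxy = 30381
nΣxy − ΣxΣy = 243048 − 226554 = 16494
nΣx² − (Σx)² = 3621080 − 3448449 = 172631; nΣy² − (Σy)² = 17056 − 14884 = 2172
r = 16494 / √(172631 × 2172) = 16494 / 19363.7427 ≈ 0.8518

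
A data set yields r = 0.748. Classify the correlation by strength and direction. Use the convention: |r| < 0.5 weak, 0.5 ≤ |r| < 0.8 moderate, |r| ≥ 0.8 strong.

moderate positive

r = 0.748 > 0 so the relationship is positive.
|r| = 0.748, which falls in the moderate range.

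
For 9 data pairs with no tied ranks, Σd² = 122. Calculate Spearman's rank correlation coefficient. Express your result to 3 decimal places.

-0.017

ρ = 1 − 6Σd² / [n(n²−1)] = 1 − 6×122 / (9×80)
  = 1 − 732/720 = 1 − 1.0167 ≈ -0.017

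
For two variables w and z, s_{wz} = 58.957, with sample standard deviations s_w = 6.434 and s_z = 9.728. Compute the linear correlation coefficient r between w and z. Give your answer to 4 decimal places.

0.9420

r = Cov(w,z) / (s_w · s_z) = 58.957 / (6.434 × 9.728)
  = 58.957 / 62.5900 ≈ 0.9420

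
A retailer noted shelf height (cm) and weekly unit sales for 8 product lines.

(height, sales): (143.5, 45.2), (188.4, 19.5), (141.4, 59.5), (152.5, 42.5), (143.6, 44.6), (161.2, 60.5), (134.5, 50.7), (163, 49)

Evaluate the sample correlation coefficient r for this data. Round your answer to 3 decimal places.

n = 8, Σx = 1228.1, Σy = 371.5, Σx² = 190602.67, Σy² = 18390.69, Σxy = 56017.86
nΣxy − ΣxΣy = 448142.88 − 456239.15 = -8096.27
nΣx² − (Σx)² = 1524821.36 − 1508229.61 = 16591.75; nΣy² − (Σy)² = 147125.52 − 138012.25 = 9113.27
r = -8096.27 / √(16591.75 × 9113.27) = -8096.27 / 12296.5482 ≈ -0.658

-0.658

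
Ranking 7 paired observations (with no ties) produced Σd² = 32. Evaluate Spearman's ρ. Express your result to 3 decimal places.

ρ = 1 − 6Σd² / [n(n²−1)] = 1 − 6×32 / (7×48)
  = 1 − 192/336 = 1 − 0.5714 ≈ 0.429

0.429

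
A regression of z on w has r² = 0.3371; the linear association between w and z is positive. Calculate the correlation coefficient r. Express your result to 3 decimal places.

|r| = √0.3371 = 0.581
The association is positive, so r = 0.581.

0.581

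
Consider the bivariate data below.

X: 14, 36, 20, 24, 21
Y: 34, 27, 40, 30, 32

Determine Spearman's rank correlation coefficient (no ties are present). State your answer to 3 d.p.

-0.900

Rank X: 1, 5, 2, 4, 3
Rank Y: 4, 1, 5, 2, 3
d = rank(X) − rank(Y): -3, 4, -3, 2, 0; Σd² = 38
ρ = 1 − 6Σd² / [n(n²−1)] = 1 − 6×38 / (5×24) = 1 − 228/120 ≈ -0.900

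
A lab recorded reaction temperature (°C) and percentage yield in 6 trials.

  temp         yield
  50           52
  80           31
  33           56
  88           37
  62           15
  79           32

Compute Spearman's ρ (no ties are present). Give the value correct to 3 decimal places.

Rank temp: 2, 5, 1, 6, 3, 4
Rank yield: 5, 2, 6, 4, 1, 3
d = rank(temp) − rank(yield): -3, 3, -5, 2, 2, 1; Σd² = 52
ρ = 1 − 6Σd² / [n(n²−1)] = 1 − 6×52 / (6×35) = 1 − 312/210 ≈ -0.486

-0.486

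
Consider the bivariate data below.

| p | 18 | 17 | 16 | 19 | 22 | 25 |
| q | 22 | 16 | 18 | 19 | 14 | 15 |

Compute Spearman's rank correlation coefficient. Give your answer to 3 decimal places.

-0.486

Rank p: 3, 2, 1, 4, 5, 6
Rank q: 6, 3, 4, 5, 1, 2
d = rank(p) − rank(q): -3, -1, -3, -1, 4, 4; Σd² = 52
ρ = 1 − 6Σd² / [n(n²−1)] = 1 − 6×52 / (6×35) = 1 − 312/210 ≈ -0.486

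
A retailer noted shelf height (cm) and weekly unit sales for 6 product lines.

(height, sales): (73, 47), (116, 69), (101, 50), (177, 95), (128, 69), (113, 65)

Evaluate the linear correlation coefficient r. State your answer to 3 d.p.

n = 6, Σx = 708, Σy = 395, Σx² = 89468, Σy² = 27481, Σxy = 49477
nΣxy − ΣxΣy = 296862 − 279660 = 17202
nΣx² − (Σx)² = 536808 − 501264 = 35544; nΣy² − (Σy)² = 164886 − 156025 = 8861
r = 17202 / √(35544 × 8861) = 17202 / 17746.9824 ≈ 0.969

0.969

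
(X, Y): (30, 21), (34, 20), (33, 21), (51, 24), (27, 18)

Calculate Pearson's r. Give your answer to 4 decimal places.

n = 5, ΣX = 175, ΣY = 104, ΣX² = 6475, ΣY² = 2182, ΣXY = 3713
nΣXY − ΣXΣY = 18565 − 18200 = 365
nΣX² − (ΣX)² = 32375 − 30625 = 1750; nΣY² − (ΣY)² = 10910 − 10816 = 94
r = 365 / √(1750 × 94) = 365 / 405.5860 ≈ 0.8999

0.8999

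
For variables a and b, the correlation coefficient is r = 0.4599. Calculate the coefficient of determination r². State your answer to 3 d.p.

0.212

r² = (0.4599)² = 0.212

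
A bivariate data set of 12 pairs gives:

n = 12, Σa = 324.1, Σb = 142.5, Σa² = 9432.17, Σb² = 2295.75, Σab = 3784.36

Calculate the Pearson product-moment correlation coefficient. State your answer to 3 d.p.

-0.101

r = (nΣab − ΣaΣb) / √[(nΣa² − (Σa)²)(nΣb² − (Σb)²)]
Numerator: 12×3784.36 − 324.1×142.5 = -771.93
Denominator: √[(113186.04 − 105040.81)(27549 − 20306.25)] = √[8145.23 × 7242.75] = 7680.7464
r = -771.93 / 7680.7464 ≈ -0.101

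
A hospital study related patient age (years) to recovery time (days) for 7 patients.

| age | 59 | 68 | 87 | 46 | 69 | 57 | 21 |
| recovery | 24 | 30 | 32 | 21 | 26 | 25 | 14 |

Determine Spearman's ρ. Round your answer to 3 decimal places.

0.929

Rank age: 4, 5, 7, 2, 6, 3, 1
Rank recovery: 3, 6, 7, 2, 5, 4, 1
d = rank(age) − rank(recovery): 1, -1, 0, 0, 1, -1, 0; Σd² = 4
ρ = 1 − 6Σd² / [n(n²−1)] = 1 − 6×4 / (7×48) = 1 − 24/336 ≈ 0.929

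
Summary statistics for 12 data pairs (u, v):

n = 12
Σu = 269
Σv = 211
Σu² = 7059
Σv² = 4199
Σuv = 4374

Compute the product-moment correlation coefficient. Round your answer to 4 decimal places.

r = (nΣuv − ΣuΣv) / √[(nΣu² − (Σu)²)(nΣv² − (Σv)²)]
Numerator: 12×4374 − 269×211 = -4271
Denominator: √[(84708 − 72361)(50388 − 44521)] = √[12347 × 5867] = 8511.1603
r = -4271 / 8511.1603 ≈ -0.5018

-0.5018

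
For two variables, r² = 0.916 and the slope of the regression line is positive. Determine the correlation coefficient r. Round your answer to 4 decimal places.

0.9571

|r| = √0.916 = 0.9571
The association is positive, so r = 0.9571.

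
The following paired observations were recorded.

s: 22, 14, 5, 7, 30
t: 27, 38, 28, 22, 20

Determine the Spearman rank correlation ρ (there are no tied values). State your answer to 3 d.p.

Rank s: 4, 3, 1, 2, 5
Rank t: 3, 5, 4, 2, 1
d = rank(s) − rank(t): 1, -2, -3, 0, 4; Σd² = 30
ρ = 1 − 6Σd² / [n(n²−1)] = 1 − 6×30 / (5×24) = 1 − 180/120 ≈ -0.500

-0.500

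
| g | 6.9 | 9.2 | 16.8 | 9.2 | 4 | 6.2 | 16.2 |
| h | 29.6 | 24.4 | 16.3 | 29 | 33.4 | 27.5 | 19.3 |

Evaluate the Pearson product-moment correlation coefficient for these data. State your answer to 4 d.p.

n = 7, Σg = 68.5, Σh = 179.5, Σg² = 816.01, Σh² = 4822.51, Σgh = 1586.12
nΣgh − ΣgΣh = 11102.84 − 12295.75 = -1192.91
nΣg² − (Σg)² = 5712.07 − 4692.25 = 1019.82; nΣh² − (Σh)² = 33757.57 − 32220.25 = 1537.32
r = -1192.91 / √(1019.82 × 1537.32) = -1192.91 / 1252.1141 ≈ -0.9527

-0.9527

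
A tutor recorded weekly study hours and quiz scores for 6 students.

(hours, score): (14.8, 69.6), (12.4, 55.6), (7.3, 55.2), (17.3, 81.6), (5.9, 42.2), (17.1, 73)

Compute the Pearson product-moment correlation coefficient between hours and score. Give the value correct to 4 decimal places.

n = 6, Σx = 74.8, Σy = 377.2, Σx² = 1052.6, Σy² = 24750.96, Σxy = 5031.44
nΣxy − ΣxΣy = 30188.64 − 28214.56 = 1974.08
nΣx² − (Σx)² = 6315.6 − 5595.04 = 720.56; nΣy² − (Σy)² = 148505.76 − 142279.84 = 6225.92
r = 1974.08 / √(720.56 × 6225.92) = 1974.08 / 2118.0531 ≈ 0.9320

0.9320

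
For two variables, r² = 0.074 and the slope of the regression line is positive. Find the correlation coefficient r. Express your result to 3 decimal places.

0.272

|r| = √0.074 = 0.272
The association is positive, so r = 0.272.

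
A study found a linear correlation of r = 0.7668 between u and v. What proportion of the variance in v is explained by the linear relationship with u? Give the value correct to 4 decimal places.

r² = (0.7668)² = 0.5880

0.5880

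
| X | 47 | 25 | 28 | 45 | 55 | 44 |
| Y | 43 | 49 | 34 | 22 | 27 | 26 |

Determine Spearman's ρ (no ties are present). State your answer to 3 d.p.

-0.371

Rank X: 5, 1, 2, 4, 6, 3
Rank Y: 5, 6, 4, 1, 3, 2
d = rank(X) − rank(Y): 0, -5, -2, 3, 3, 1; Σd² = 48
ρ = 1 − 6Σd² / [n(n²−1)] = 1 − 6×48 / (6×35) = 1 − 288/210 ≈ -0.371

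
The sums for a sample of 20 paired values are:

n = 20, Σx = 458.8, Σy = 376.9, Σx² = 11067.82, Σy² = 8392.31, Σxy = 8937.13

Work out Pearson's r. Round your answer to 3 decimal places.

r = (nΣxy − ΣxΣy) / √[(nΣx² − (Σx)²)(nΣy² − (Σy)²)]
Numerator: 20×8937.13 − 458.8×376.9 = 5820.88
Denominator: √[(221356.4 − 210497.44)(167846.2 − 142053.61)] = √[10858.96 × 25792.59] = 16735.6118
r = 5820.88 / 16735.6118 ≈ 0.348

0.348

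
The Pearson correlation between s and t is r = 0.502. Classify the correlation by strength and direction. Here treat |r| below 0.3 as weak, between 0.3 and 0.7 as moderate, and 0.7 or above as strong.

r = 0.502 > 0 so the relationship is positive.
|r| = 0.502, which falls in the moderate range.

moderate positive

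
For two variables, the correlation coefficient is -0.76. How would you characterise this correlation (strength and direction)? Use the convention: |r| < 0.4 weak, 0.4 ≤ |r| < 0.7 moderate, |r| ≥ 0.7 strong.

r = -0.76 < 0 so the relationship is negative.
|r| = 0.76, which falls in the strong range.

strong negative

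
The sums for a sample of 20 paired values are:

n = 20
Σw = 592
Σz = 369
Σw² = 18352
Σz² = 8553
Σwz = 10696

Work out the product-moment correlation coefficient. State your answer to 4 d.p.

r = (nΣwz − ΣwΣz) / √[(nΣw² − (Σw)²)(nΣz² − (Σz)²)]
Numerator: 20×10696 − 592×369 = -4528
Denominator: √[(367040 − 350464)(171060 − 136161)] = √[16576 × 34899] = 24051.7322
r = -4528 / 24051.7322 ≈ -0.1883

-0.1883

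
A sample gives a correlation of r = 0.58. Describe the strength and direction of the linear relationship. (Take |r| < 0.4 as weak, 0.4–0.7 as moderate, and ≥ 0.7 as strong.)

r = 0.58 > 0 so the relationship is positive.
|r| = 0.58, which falls in the moderate range.

moderate positive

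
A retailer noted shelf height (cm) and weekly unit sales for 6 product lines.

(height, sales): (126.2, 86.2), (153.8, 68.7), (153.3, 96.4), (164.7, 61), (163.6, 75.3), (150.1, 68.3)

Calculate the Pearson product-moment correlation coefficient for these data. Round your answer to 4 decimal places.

n = 6, Σx = 911.7, Σy = 455.9, Σx² = 139502.83, Σy² = 35499.07, Σxy = 68840.23
nΣxy − ΣxΣy = 413041.38 − 415644.03 = -2602.65
nΣx² − (Σx)² = 837016.98 − 831196.89 = 5820.09; nΣy² − (Σy)² = 212994.42 − 207844.81 = 5149.61
r = -2602.65 / √(5820.09 × 5149.61) = -2602.65 / 5474.5953 ≈ -0.4754

-0.4754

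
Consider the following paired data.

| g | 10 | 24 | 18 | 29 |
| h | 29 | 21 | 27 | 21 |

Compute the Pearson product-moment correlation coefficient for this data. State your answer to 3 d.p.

n = 4, Σg = 81, Σh = 98, Σg² = 1841, Σh² = 2452, Σgh = 1889
nΣgh − ΣgΣh = 7556 − 7938 = -382
nΣg² − (Σg)² = 7364 − 6561 = 803; nΣh² − (Σh)² = 9808 − 9604 = 204
r = -382 / √(803 × 204) = -382 / 404.7370 ≈ -0.944

-0.944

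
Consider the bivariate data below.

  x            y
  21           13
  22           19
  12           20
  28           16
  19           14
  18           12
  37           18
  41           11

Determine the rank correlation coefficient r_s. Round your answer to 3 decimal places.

Rank x: 4, 5, 1, 6, 3, 2, 7, 8
Rank y: 3, 7, 8, 5, 4, 2, 6, 1
d = rank(x) − rank(y): 1, -2, -7, 1, -1, 0, 1, 7; Σd² = 106
ρ = 1 − 6Σd² / [n(n²−1)] = 1 − 6×106 / (8×63) = 1 − 636/504 ≈ -0.262

-0.262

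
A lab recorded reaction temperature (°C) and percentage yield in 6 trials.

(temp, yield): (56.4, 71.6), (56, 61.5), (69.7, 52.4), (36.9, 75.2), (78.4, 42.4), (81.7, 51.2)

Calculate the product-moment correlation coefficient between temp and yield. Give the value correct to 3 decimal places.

-0.910

n = 6, Σx = 379.1, Σy = 354.3, Σx² = 25358.11, Σy² = 21728.81, Σxy = 21416.6
nΣxy − ΣxΣy = 128499.6 − 134315.13 = -5815.53
nΣx² − (Σx)² = 152148.66 − 143716.81 = 8431.85; nΣy² − (Σy)² = 130372.86 − 125528.49 = 4844.37
r = -5815.53 / √(8431.85 × 4844.37) = -5815.53 / 6391.1659 ≈ -0.910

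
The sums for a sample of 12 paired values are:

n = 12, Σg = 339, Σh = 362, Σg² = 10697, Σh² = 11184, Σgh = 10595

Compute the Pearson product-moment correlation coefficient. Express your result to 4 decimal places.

0.6780

r = (nΣgh − ΣgΣh) / √[(nΣg² − (Σg)²)(nΣh² − (Σh)²)]
Numerator: 12×10595 − 339×362 = 4422
Denominator: √[(128364 − 114921)(134208 − 131044)] = √[13443 × 3164] = 6521.7829
r = 4422 / 6521.7829 ≈ 0.6780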